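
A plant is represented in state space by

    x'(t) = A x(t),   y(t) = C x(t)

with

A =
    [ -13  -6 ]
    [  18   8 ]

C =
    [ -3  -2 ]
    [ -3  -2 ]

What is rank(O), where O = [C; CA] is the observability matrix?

1

CA = [[3, 2], [3, 2]]
Observability matrix O = [C; CA] = [[-3, -2], [-3, -2], [3, 2], [3, 2]]
Every row of O is a scalar multiple of row 1 = [-3, -2] (multipliers 1, 1, -1, -1), so the rows span a one-dimensional space.
O ≠ 0, hence rank(O) = 1.
rank(O) = 1 < n = 2, so the pair (A, C) is not completely observable.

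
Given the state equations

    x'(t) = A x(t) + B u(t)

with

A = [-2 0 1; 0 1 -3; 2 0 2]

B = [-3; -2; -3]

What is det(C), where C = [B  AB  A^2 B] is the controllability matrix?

AB = [[3], [7], [-12]]
A^2B = [[-18], [43], [-18]]
Controllability matrix C = [B  AB  A^2B] = [[-3, 3, -18], [-2, 7, 43], [-3, -12, -18]]
Expanding along the first row, det(C) = (-3)·(7·(-18) - 43·(-12)) - 3·((-2)·(-18) - 43·(-3)) + (-18)·((-2)·(-12) - 7·(-3)) = (-3)·390 - 3·165 + (-18)·45 = -2475
Since det(C) ≠ 0, rank(C) = 3 and the system is completely controllable.

-2475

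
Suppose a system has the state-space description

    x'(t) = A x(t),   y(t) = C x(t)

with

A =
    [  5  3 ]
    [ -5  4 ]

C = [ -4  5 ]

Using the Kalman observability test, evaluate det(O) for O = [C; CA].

193

CA = [[-45, 8]]
Observability matrix O = [C; CA] = [[-4, 5], [-45, 8]]
det(O) = (-4)·8 - 5·(-45) = -32 - (-225) = 193
Since det(O) ≠ 0, rank(O) = 2 and the system is completely observable.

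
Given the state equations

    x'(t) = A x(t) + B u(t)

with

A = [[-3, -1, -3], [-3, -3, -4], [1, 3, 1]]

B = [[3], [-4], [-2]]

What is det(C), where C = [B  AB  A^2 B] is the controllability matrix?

2353

AB = [[1], [11], [-11]]
A^2B = [[19], [8], [23]]
Controllability matrix C = [B  AB  A^2B] = [[3, 1, 19], [-4, 11, 8], [-2, -11, 23]]
Expanding along the first row, det(C) = 3·(11·23 - 8·(-11)) - 1·((-4)·23 - 8·(-2)) + 19·((-4)·(-11) - 11·(-2)) = 3·341 - 1·(-76) + 19·66 = 2353
Since det(C) ≠ 0, rank(C) = 3 and the system is completely controllable.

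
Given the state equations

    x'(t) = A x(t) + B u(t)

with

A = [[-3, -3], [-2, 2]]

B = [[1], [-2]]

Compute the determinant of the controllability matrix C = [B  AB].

AB = [[3], [-6]]
Controllability matrix C = [B  AB] = [[1, 3], [-2, -6]]
det(C) = 1·(-6) - 3·(-2) = -6 - (-6) = 0
Since det(C) = 0, rank(C) < 2 and the system is not completely controllable.

0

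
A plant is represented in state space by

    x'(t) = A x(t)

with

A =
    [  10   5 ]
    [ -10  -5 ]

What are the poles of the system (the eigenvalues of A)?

0, 5

det(sI - A) = s^2 - (tr A)s + det A, with tr A = 10 + (-5) = 5 and det A = 10·(-5) - 5·(-10) = -50 - (-50) = 0.
So p(s) = det(sI - A) = s^2 - 5s.
Factor s^2 - 5s: two numbers with sum 5 and product 0 are 5 and 0, so s^2 - 5s = s(s - 5).
Hence p(s) = s (s - 5), with roots 0, 5.
At least one eigenvalue has non-negative real part, so the system is not asymptotically stable.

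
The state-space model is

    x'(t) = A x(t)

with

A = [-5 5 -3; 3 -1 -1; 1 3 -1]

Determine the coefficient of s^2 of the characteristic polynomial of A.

Expand det(sI - A) for the 3×3 matrix.
p(s) = s^3 + 7s^2 + 2s + 40.
(Check: constant term = det(-A) = (-1)^3 det A = 40; coefficient of s^2 = -tr A = 7.)
The coefficient of s^2 is 7.

7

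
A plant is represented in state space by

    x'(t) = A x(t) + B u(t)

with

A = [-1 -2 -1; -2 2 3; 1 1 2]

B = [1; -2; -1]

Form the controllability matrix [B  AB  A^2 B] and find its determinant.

AB = [[4], [-9], [-3]]
A^2B = [[17], [-35], [-11]]
Controllability matrix C = [B  AB  A^2B] = [[1, 4, 17], [-2, -9, -35], [-1, -3, -11]]
Expanding along the first row, det(C) = 1·((-9)·(-11) - (-35)·(-3)) - 4·((-2)·(-11) - (-35)·(-1)) + 17·((-2)·(-3) - (-9)·(-1)) = 1·(-6) - 4·(-13) + 17·(-3) = -5
Since det(C) ≠ 0, rank(C) = 3 and the system is completely controllable.

-5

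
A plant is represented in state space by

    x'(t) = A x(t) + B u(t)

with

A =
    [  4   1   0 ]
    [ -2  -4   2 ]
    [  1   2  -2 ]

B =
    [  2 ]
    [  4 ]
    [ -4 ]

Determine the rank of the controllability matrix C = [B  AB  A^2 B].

AB = [[12], [-28], [18]]
A^2B = [[20], [124], [-80]]
Controllability matrix C = [B  AB  A^2B] = [[2, 12, 20], [4, -28, 124], [-4, 18, -80]]
det(C) = 2·((-28)·(-80) - 124·18) - 12·(4·(-80) - 124·(-4)) + 20·(4·18 - (-28)·(-4)) = 2·8 - 12·176 + 20·(-40) = -2896 ≠ 0, so rank(C) = 3.
rank(C) = 3 = n, so the pair (A, B) is completely controllable.

3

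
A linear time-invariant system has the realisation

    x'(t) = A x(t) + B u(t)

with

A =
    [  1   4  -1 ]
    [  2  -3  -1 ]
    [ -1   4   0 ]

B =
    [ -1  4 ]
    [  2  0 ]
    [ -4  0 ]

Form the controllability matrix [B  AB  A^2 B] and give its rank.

3

AB = [[11, 4], [-4, 8], [9, -4]]
A^2B = [[-14, 40], [25, -12], [-27, 28]]
Controllability matrix C = [B  AB  A^2B] = [[-1, 4, 11, 4, -14, 40], [2, 0, -4, 8, 25, -12], [-4, 0, 9, -4, -27, 28]]
Take the 3×3 submatrix of C formed by columns 1, 2, 3: [[-1, 4, 11], [2, 0, -4], [-4, 0, 9]]. Its determinant is (-1)·(0·9 - (-4)·0) - 4·(2·9 - (-4)·(-4)) + 11·(2·0 - 0·(-4)) = (-1)·0 - 4·2 + 11·0 = -8 ≠ 0.
So rank(C) ≥ 3; since C has 3 rows, rank(C) = 3.
rank(C) = 3 = n, so the pair (A, B) is completely controllable.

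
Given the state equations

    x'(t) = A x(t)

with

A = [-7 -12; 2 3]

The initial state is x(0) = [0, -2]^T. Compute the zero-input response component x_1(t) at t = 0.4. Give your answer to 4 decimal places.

4.4295

det(sI - A) = s^2 - (tr A)s + det A, with tr A = (-7) + 3 = -4 and det A = (-7)·3 - (-12)·2 = -21 - (-24) = 3.
So p(s) = det(sI - A) = s^2 + 4s + 3.
Factor s^2 + 4s + 3: two numbers with sum -4 and product 3 are -1 and -3, so s^2 + 4s + 3 = (s + 1)(s + 3).
Hence p(s) = (s + 1) (s + 3), with roots -3, -1.
The eigenvalues -3, -1 are distinct and real, so A is diagonalisable and x(t) = e^{At} x(0) = V diag(e^{λ_i t}) V^{-1} x(0), where the columns of V are the eigenvectors.
λ = -3: A - (-3)I = [[-4, -12], [2, 6]]. Row 1 gives (-4)·v1 + (-12)·v2 = 0, so take v_1 = [3, -1]^T.
λ = -1: A - (-1)I = [[-6, -12], [2, 4]]. Row 1 gives (-6)·v1 + (-12)·v2 = 0, so take v_2 = [2, -1]^T.
V = [v_1 v_2] = [[3, 2], [-1, -1]] has det V = -1, so V^{-1} = adj(V)/det V = [[1, 2], [-1, -3]].
Modal coordinates z(0) = V^{-1} x(0): 1·0 + 2·(-2) = -4; (-1)·0 + (-3)·(-2) = 6; so z(0) = [-4, 6]^T.
x_1(t) = Σ_i (v_i)_1 · z_i(0) · e^{λ_i t} (row 1 of V times the modal terms).
x_1(0.4) = 3·(-4)·e^{-3·0.4} + 2·6·e^{-1·0.4} = (-12)·0.301194 + 12·0.670320 = 4.4295.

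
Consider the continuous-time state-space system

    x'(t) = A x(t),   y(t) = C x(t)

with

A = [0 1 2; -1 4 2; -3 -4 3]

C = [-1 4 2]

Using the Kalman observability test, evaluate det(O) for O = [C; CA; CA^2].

CA = [[-10, 7, 12]]
CA^2 = [[-43, -30, 30]]
Observability matrix O = [C; CA; CA^2] = [[-1, 4, 2], [-10, 7, 12], [-43, -30, 30]]
Expanding along the first row, det(O) = (-1)·(7·30 - 12·(-30)) - 4·((-10)·30 - 12·(-43)) + 2·((-10)·(-30) - 7·(-43)) = (-1)·570 - 4·216 + 2·601 = -232
Since det(O) ≠ 0, rank(O) = 3 and the system is completely observable.

-232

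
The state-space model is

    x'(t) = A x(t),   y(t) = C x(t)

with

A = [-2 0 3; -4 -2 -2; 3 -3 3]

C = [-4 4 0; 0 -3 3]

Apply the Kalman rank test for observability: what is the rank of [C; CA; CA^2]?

CA = [[-8, -8, -20], [21, -3, 15]]
CA^2 = [[-12, 76, -68], [15, -39, 114]]
Observability matrix O = [C; CA; CA^2] = [[-4, 4, 0], [0, -3, 3], [-8, -8, -20], [21, -3, 15], [-12, 76, -68], [15, -39, 114]]
Take the 3×3 submatrix of O formed by rows 1, 2, 3: [[-4, 4, 0], [0, -3, 3], [-8, -8, -20]]. Its determinant is (-4)·((-3)·(-20) - 3·(-8)) - 4·(0·(-20) - 3·(-8)) + 0·(0·(-8) - (-3)·(-8)) = (-4)·84 - 4·24 + 0·(-24) = -432 ≠ 0.
So rank(O) ≥ 3; since O has 3 columns, rank(O) = 3.
rank(O) = 3 = n, so the pair (A, C) is completely observable.

3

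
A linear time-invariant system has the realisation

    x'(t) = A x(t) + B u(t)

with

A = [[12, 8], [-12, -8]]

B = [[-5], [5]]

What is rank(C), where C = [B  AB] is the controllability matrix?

1

AB = [[-20], [20]]
Controllability matrix C = [B  AB] = [[-5, -20], [5, 20]]
Every column of C is a scalar multiple of column 1 = [-5, 5] (multipliers 1, 4), so the columns span a one-dimensional space.
C ≠ 0, hence rank(C) = 1.
rank(C) = 1 < n = 2, so the pair (A, B) is not completely controllable.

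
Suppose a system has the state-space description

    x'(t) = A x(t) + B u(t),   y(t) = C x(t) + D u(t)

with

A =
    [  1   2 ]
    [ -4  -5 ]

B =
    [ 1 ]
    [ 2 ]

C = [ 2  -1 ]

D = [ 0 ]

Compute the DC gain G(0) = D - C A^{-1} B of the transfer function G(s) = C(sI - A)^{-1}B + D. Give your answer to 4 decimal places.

8.0000

G(0) = C(-A)^{-1}B + D = -C A^{-1} B + D.
det A = 3, so A^{-1} = (1/3)·adj(A) = [[-5/3, -2/3], [4/3, 1/3]]
A^{-1} B = [-3, 2]^T
C A^{-1} B = -8
G(0) = D - C A^{-1} B = 0 - (-8) = 8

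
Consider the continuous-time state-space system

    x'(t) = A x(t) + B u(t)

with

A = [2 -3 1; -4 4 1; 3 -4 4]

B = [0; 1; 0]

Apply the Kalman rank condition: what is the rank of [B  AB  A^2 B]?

AB = [[-3], [4], [-4]]
A^2B = [[-22], [24], [-41]]
Controllability matrix C = [B  AB  A^2B] = [[0, -3, -22], [1, 4, 24], [0, -4, -41]]
det(C) = 0·(4·(-41) - 24·(-4)) - (-3)·(1·(-41) - 24·0) + (-22)·(1·(-4) - 4·0) = 0·(-68) - (-3)·(-41) + (-22)·(-4) = -35 ≠ 0, so rank(C) = 3.
rank(C) = 3 = n, so the pair (A, B) is completely controllable.

3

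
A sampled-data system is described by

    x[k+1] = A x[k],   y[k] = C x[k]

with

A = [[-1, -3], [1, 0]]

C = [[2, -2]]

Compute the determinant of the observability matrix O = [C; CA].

-20

CA = [[-4, -6]]
Observability matrix O = [C; CA] = [[2, -2], [-4, -6]]
det(O) = 2·(-6) - (-2)·(-4) = -12 - 8 = -20
Since det(O) ≠ 0, rank(O) = 2 and the system is completely observable.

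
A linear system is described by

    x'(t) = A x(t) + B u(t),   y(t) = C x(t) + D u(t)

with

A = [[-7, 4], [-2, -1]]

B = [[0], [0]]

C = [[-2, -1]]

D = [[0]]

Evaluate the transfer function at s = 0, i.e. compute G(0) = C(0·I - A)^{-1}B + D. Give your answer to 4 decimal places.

0.0000

G(0) = C(-A)^{-1}B + D = -C A^{-1} B + D.
det A = 15, so A^{-1} = (1/15)·adj(A) = [[-1/15, -4/15], [2/15, -7/15]]
A^{-1} B = [0, 0]^T
C A^{-1} B = 0
G(0) = D - C A^{-1} B = 0 - (0) = 0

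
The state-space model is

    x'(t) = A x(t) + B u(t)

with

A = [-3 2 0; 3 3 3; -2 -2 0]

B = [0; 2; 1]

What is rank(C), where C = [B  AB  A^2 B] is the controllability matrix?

3

AB = [[4], [9], [-4]]
A^2B = [[6], [27], [-26]]
Controllability matrix C = [B  AB  A^2B] = [[0, 4, 6], [2, 9, 27], [1, -4, -26]]
det(C) = 0·(9·(-26) - 27·(-4)) - 4·(2·(-26) - 27·1) + 6·(2·(-4) - 9·1) = 0·(-126) - 4·(-79) + 6·(-17) = 214 ≠ 0, so rank(C) = 3.
rank(C) = 3 = n, so the pair (A, B) is completely controllable.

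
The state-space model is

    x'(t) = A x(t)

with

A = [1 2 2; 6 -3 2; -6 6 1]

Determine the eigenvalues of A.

-5, 1, 3

det(sI - A) = s^3 - (tr A)s^2 + (M11 + M22 + M33)s - det A, where Mii is the 2×2 principal minor of A obtained by deleting row i and column i.
tr A = 1 + (-3) + 1 = -1; M11 = (-3)·1 - 2·6 = -3 - 12 = -15; M22 = 1·1 - 2·(-6) = 1 - (-12) = 13; M33 = 1·(-3) - 2·6 = -3 - 12 = -15; sum of minors = -17.
det A = 1·((-3)·1 - 2·6) - 2·(6·1 - 2·(-6)) + 2·(6·6 - (-3)·(-6)) = 1·(-15) - 2·18 + 2·18 = -15.
So p(s) = det(sI - A) = s^3 + s^2 - 17s + 15.
Rational-root test: any integer root divides 15. Testing small divisors, s = 1 works: p(1) = 1 + 1 + (-17) + 15 = 0, so (s - 1) is a factor.
Dividing, p(s) = (s - 1)(s^2 + 2s - 15).
Factor s^2 + 2s - 15: two numbers with sum -2 and product -15 are 3 and -5, so s^2 + 2s - 15 = (s - 3)(s + 5).
Hence p(s) = (s - 3) (s - 1) (s + 5), with roots -5, 1, 3.
At least one eigenvalue has non-negative real part, so the system is not asymptotically stable.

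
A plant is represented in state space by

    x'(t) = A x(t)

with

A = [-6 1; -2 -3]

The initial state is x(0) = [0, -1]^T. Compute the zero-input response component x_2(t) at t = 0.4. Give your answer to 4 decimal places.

det(sI - A) = s^2 - (tr A)s + det A, with tr A = (-6) + (-3) = -9 and det A = (-6)·(-3) - 1·(-2) = 18 - (-2) = 20.
So p(s) = det(sI - A) = s^2 + 9s + 20.
Factor s^2 + 9s + 20: two numbers with sum -9 and product 20 are -4 and -5, so s^2 + 9s + 20 = (s + 4)(s + 5).
Hence p(s) = (s + 4) (s + 5), with roots -5, -4.
The eigenvalues -5, -4 are distinct and real, so A is diagonalisable and x(t) = e^{At} x(0) = V diag(e^{λ_i t}) V^{-1} x(0), where the columns of V are the eigenvectors.
λ = -5: A - (-5)I = [[-1, 1], [-2, 2]]. Row 1 gives (-1)·v1 + 1·v2 = 0, so take v_1 = [-1, -1]^T.
λ = -4: A - (-4)I = [[-2, 1], [-2, 1]]. Row 1 gives (-2)·v1 + 1·v2 = 0, so take v_2 = [-1, -2]^T.
V = [v_1 v_2] = [[-1, -1], [-1, -2]] has det V = 1, so V^{-1} = adj(V)/det V = [[-2, 1], [1, -1]].
Modal coordinates z(0) = V^{-1} x(0): (-2)·0 + 1·(-1) = -1; 1·0 + (-1)·(-1) = 1; so z(0) = [-1, 1]^T.
x_2(t) = Σ_i (v_i)_2 · z_i(0) · e^{λ_i t} (row 2 of V times the modal terms).
x_2(0.4) = (-1)·(-1)·e^{-5·0.4} + (-2)·1·e^{-4·0.4} = 1·0.135335 + (-2)·0.201897 = -0.2685.

-0.2685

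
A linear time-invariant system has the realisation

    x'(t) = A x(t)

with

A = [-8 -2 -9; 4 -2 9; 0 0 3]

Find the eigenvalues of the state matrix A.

det(sI - A) = s^3 - (tr A)s^2 + (M11 + M22 + M33)s - det A, where Mii is the 2×2 principal minor of A obtained by deleting row i and column i.
tr A = (-8) + (-2) + 3 = -7; M11 = (-2)·3 - 9·0 = -6 - 0 = -6; M22 = (-8)·3 - (-9)·0 = -24 - 0 = -24; M33 = (-8)·(-2) - (-2)·4 = 16 - (-8) = 24; sum of minors = -6.
det A = (-8)·((-2)·3 - 9·0) - (-2)·(4·3 - 9·0) + (-9)·(4·0 - (-2)·0) = (-8)·(-6) - (-2)·12 + (-9)·0 = 72.
So p(s) = det(sI - A) = s^3 + 7s^2 - 6s - 72.
Rational-root test: any integer root divides -72. Testing small divisors, s = 3 works: p(3) = 27 + 63 + (-18) + (-72) = 0, so (s - 3) is a factor.
Dividing, p(s) = (s - 3)(s^2 + 10s + 24).
Factor s^2 + 10s + 24: two numbers with sum -10 and product 24 are -4 and -6, so s^2 + 10s + 24 = (s + 4)(s + 6).
Hence p(s) = (s - 3) (s + 4) (s + 6), with roots -6, -4, 3.
At least one eigenvalue has non-negative real part, so the system is not asymptotically stable.

-6, -4, 3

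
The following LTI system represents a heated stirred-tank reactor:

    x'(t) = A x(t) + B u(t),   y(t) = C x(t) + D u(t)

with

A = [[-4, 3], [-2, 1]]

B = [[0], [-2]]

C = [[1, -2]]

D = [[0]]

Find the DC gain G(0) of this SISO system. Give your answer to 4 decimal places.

5.0000

G(0) = C(-A)^{-1}B + D = -C A^{-1} B + D.
det A = 2, so A^{-1} = (1/2)·adj(A) = [[1/2, -3/2], [1, -2]]
A^{-1} B = [3, 4]^T
C A^{-1} B = -5
G(0) = D - C A^{-1} B = 0 - (-5) = 5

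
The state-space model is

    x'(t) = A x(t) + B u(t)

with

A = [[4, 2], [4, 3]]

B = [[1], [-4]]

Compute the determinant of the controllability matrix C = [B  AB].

-24

AB = [[-4], [-8]]
Controllability matrix C = [B  AB] = [[1, -4], [-4, -8]]
det(C) = 1·(-8) - (-4)·(-4) = -8 - 16 = -24
Since det(C) ≠ 0, rank(C) = 2 and the system is completely controllable.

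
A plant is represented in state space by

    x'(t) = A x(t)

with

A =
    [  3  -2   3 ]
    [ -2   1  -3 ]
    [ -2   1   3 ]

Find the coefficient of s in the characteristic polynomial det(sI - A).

20

Expand det(sI - A) for the 3×3 matrix.
p(s) = s^3 - 7s^2 + 20s + 6.
(Check: constant term = det(-A) = (-1)^3 det A = 6; coefficient of s^2 = -tr A = -7.)
The coefficient of s is 20.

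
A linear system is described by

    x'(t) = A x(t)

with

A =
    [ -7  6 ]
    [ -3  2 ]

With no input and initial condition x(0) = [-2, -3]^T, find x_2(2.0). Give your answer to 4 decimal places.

-0.5410

det(sI - A) = s^2 - (tr A)s + det A, with tr A = (-7) + 2 = -5 and det A = (-7)·2 - 6·(-3) = -14 - (-18) = 4.
So p(s) = det(sI - A) = s^2 + 5s + 4.
Factor s^2 + 5s + 4: two numbers with sum -5 and product 4 are -1 and -4, so s^2 + 5s + 4 = (s + 1)(s + 4).
Hence p(s) = (s + 1) (s + 4), with roots -4, -1.
The eigenvalues -4, -1 are distinct and real, so A is diagonalisable and x(t) = e^{At} x(0) = V diag(e^{λ_i t}) V^{-1} x(0), where the columns of V are the eigenvectors.
λ = -4: A - (-4)I = [[-3, 6], [-3, 6]]. Row 1 gives (-3)·v1 + 6·v2 = 0, so take v_1 = [2, 1]^T.
λ = -1: A - (-1)I = [[-6, 6], [-3, 3]]. Row 1 gives (-6)·v1 + 6·v2 = 0, so take v_2 = [1, 1]^T.
V = [v_1 v_2] = [[2, 1], [1, 1]] has det V = 1, so V^{-1} = adj(V)/det V = [[1, -1], [-1, 2]].
Modal coordinates z(0) = V^{-1} x(0): 1·(-2) + (-1)·(-3) = 1; (-1)·(-2) + 2·(-3) = -4; so z(0) = [1, -4]^T.
x_2(t) = Σ_i (v_i)_2 · z_i(0) · e^{λ_i t} (row 2 of V times the modal terms).
x_2(2.0) = 1·1·e^{-4·2.0} + 1·(-4)·e^{-1·2.0} = 1·0.000335 + (-4)·0.135335 = -0.5410.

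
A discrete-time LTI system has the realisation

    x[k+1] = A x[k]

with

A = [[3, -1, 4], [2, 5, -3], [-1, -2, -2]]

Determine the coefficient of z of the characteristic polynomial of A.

Expand det(zI - A) for the 3×3 matrix.
p(z) = z^3 - 6z^2 - z + 51.
(Check: constant term = det(-A) = (-1)^3 det A = 51; coefficient of z^2 = -tr A = -6.)
The coefficient of z is -1.

-1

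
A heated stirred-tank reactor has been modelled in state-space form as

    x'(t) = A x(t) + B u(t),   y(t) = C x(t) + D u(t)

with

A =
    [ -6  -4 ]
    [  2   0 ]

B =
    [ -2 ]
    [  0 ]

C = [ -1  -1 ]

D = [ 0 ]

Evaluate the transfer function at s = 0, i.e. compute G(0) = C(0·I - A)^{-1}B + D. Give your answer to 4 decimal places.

G(0) = C(-A)^{-1}B + D = -C A^{-1} B + D.
det A = 8, so A^{-1} = (1/8)·adj(A) = [[0, 1/2], [-1/4, -3/4]]
A^{-1} B = [0, 1/2]^T
C A^{-1} B = -1/2
G(0) = D - C A^{-1} B = 0 - (-1/2) = 1/2 ≈ 0.5000

0.5000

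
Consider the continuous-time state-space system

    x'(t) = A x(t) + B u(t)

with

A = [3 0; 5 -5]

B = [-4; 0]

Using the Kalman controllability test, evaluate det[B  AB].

AB = [[-12], [-20]]
Controllability matrix C = [B  AB] = [[-4, -12], [0, -20]]
det(C) = (-4)·(-20) - (-12)·0 = 80 - 0 = 80
Since det(C) ≠ 0, rank(C) = 2 and the system is completely controllable.

80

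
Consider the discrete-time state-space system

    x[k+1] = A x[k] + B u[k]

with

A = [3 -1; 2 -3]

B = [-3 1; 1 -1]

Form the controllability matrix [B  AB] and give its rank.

AB = [[-10, 4], [-9, 5]]
Controllability matrix C = [B  AB] = [[-3, 1, -10, 4], [1, -1, -9, 5]]
Take the 2×2 submatrix of C formed by columns 1, 2: [[-3, 1], [1, -1]]. Its determinant is (-3)·(-1) - 1·1 = 3 - 1 = 2 ≠ 0.
So rank(C) ≥ 2; since C has 2 rows, rank(C) = 2.
rank(C) = 2 = n, so the pair (A, B) is completely controllable.

2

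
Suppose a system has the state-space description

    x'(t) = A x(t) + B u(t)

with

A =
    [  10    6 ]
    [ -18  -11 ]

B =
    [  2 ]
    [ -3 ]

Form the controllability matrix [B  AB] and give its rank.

1

AB = [[2], [-3]]
Controllability matrix C = [B  AB] = [[2, 2], [-3, -3]]
Every column of C is a scalar multiple of column 1 = [2, -3] (multipliers 1, 1), so the columns span a one-dimensional space.
C ≠ 0, hence rank(C) = 1.
rank(C) = 1 < n = 2, so the pair (A, B) is not completely controllable.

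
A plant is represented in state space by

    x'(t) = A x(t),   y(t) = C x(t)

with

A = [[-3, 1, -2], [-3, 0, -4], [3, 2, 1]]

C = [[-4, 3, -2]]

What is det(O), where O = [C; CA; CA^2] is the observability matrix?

CA = [[-3, -8, -6]]
CA^2 = [[15, -15, 32]]
Observability matrix O = [C; CA; CA^2] = [[-4, 3, -2], [-3, -8, -6], [15, -15, 32]]
Expanding along the first row, det(O) = (-4)·((-8)·32 - (-6)·(-15)) - 3·((-3)·32 - (-6)·15) + (-2)·((-3)·(-15) - (-8)·15) = (-4)·(-346) - 3·(-6) + (-2)·165 = 1072
Since det(O) ≠ 0, rank(O) = 3 and the system is completely observable.

1072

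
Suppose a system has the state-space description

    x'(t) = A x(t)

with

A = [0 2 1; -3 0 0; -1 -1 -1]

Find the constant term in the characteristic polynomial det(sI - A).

Expand det(sI - A) for the 3×3 matrix.
p(s) = s^3 + s^2 + 7s + 3.
(Check: constant term = det(-A) = (-1)^3 det A = 3; coefficient of s^2 = -tr A = 1.)
The constant term is 3.

3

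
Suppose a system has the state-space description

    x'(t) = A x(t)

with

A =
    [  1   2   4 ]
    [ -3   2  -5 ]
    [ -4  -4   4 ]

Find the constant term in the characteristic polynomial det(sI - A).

Expand det(sI - A) for the 3×3 matrix.
p(s) = s^3 - 7s^2 + 16s - 132.
(Check: constant term = det(-A) = (-1)^3 det A = -132; coefficient of s^2 = -tr A = -7.)
The constant term is -132.

-132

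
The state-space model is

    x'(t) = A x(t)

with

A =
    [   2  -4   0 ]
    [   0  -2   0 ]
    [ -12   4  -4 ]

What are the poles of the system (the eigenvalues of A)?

-4, -2, 2

det(sI - A) = s^3 - (tr A)s^2 + (M11 + M22 + M33)s - det A, where Mii is the 2×2 principal minor of A obtained by deleting row i and column i.
tr A = 2 + (-2) + (-4) = -4; M11 = (-2)·(-4) - 0·4 = 8 - 0 = 8; M22 = 2·(-4) - 0·(-12) = -8 - 0 = -8; M33 = 2·(-2) - (-4)·0 = -4 - 0 = -4; sum of minors = -4.
det A = 2·((-2)·(-4) - 0·4) - (-4)·(0·(-4) - 0·(-12)) + 0·(0·4 - (-2)·(-12)) = 2·8 - (-4)·0 + 0·(-24) = 16.
So p(s) = det(sI - A) = s^3 + 4s^2 - 4s - 16.
Rational-root test: any integer root divides -16. Testing small divisors, s = -2 works: p(-2) = -8 + 16 + 8 + (-16) = 0, so (s + 2) is a factor.
Dividing, p(s) = (s + 2)(s^2 + 2s - 8).
Factor s^2 + 2s - 8: two numbers with sum -2 and product -8 are 2 and -4, so s^2 + 2s - 8 = (s - 2)(s + 4).
Hence p(s) = (s - 2) (s + 2) (s + 4), with roots -4, -2, 2.
At least one eigenvalue has non-negative real part, so the system is not asymptotically stable.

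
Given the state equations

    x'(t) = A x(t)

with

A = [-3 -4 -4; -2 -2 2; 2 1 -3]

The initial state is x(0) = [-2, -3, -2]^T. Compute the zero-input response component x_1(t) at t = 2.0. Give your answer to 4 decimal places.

det(sI - A) = s^3 - (tr A)s^2 + (M11 + M22 + M33)s - det A, where Mii is the 2×2 principal minor of A obtained by deleting row i and column i.
tr A = (-3) + (-2) + (-3) = -8; M11 = (-2)·(-3) - 2·1 = 6 - 2 = 4; M22 = (-3)·(-3) - (-4)·2 = 9 - (-8) = 17; M33 = (-3)·(-2) - (-4)·(-2) = 6 - 8 = -2; sum of minors = 19.
det A = (-3)·((-2)·(-3) - 2·1) - (-4)·((-2)·(-3) - 2·2) + (-4)·((-2)·1 - (-2)·2) = (-3)·4 - (-4)·2 + (-4)·2 = -12.
So p(s) = det(sI - A) = s^3 + 8s^2 + 19s + 12.
Rational-root test: any integer root divides 12. Testing small divisors, s = -1 works: p(-1) = -1 + 8 + (-19) + 12 = 0, so (s + 1) is a factor.
Dividing, p(s) = (s + 1)(s^2 + 7s + 12).
Factor s^2 + 7s + 12: two numbers with sum -7 and product 12 are -3 and -4, so s^2 + 7s + 12 = (s + 3)(s + 4).
Hence p(s) = (s + 1) (s + 3) (s + 4), with roots -4, -3, -1.
The eigenvalues -4, -3, -1 are distinct and real, so A is diagonalisable and x(t) = e^{At} x(0) = V diag(e^{λ_i t}) V^{-1} x(0), where the columns of V are the eigenvectors.
λ = -4: A - (-4)I = [[1, -4, -4], [-2, 2, 2], [2, 1, 1]]. v must be orthogonal to every row; (row 1) × (row 2) = [0, 6, -6], so take v_1 = [0, 1, -1]^T.
λ = -3: A - (-3)I = [[0, -4, -4], [-2, 1, 2], [2, 1, 0]]. v must be orthogonal to every row; (row 1) × (row 2) = [-4, 8, -8], so take v_2 = [1, -2, 2]^T.
λ = -1: A - (-1)I = [[-2, -4, -4], [-2, -1, 2], [2, 1, -2]]. v must be orthogonal to every row; (row 1) × (row 2) = [-12, 12, -6], so take v_3 = [-2, 2, -1]^T.
V = [v_1 v_2 v_3] = [[0, 1, -2], [1, -2, 2], [-1, 2, -1]] has det V = -1, so V^{-1} = adj(V)/det V = [[2, 3, 2], [1, 2, 2], [0, 1, 1]].
Modal coordinates z(0) = V^{-1} x(0): 2·(-2) + 3·(-3) + 2·(-2) = -17; 1·(-2) + 2·(-3) + 2·(-2) = -12; 0·(-2) + 1·(-3) + 1·(-2) = -5; so z(0) = [-17, -12, -5]^T.
x_1(t) = Σ_i (v_i)_1 · z_i(0) · e^{λ_i t} (row 1 of V times the modal terms).
x_1(2.0) = 0·(-17)·e^{-4·2.0} + 1·(-12)·e^{-3·2.0} + (-2)·(-5)·e^{-1·2.0} = 0·0.000335 + (-12)·0.002479 + 10·0.135335 = 1.3236.

1.3236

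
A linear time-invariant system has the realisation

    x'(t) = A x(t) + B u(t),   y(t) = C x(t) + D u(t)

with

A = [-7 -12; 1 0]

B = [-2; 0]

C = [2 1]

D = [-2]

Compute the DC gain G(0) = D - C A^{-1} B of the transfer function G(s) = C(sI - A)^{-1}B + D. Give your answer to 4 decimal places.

G(0) = C(-A)^{-1}B + D = -C A^{-1} B + D.
det A = 12, so A^{-1} = (1/12)·adj(A) = [[0, 1], [-1/12, -7/12]]
A^{-1} B = [0, 1/6]^T
C A^{-1} B = 1/6
G(0) = D - C A^{-1} B = -2 - (1/6) = -13/6 ≈ -2.1667

-2.1667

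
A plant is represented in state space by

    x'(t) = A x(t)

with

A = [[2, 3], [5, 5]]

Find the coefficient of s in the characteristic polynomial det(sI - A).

For a 2×2 matrix, det(sI - A) = s^2 - (tr A)s + det A.
tr A = 7, det A = -5.
So p(s) = s^2 - 7s - 5.
The coefficient of s is -7.

-7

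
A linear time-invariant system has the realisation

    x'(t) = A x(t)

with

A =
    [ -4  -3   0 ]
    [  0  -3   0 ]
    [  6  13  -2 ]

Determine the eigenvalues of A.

det(sI - A) = s^3 - (tr A)s^2 + (M11 + M22 + M33)s - det A, where Mii is the 2×2 principal minor of A obtained by deleting row i and column i.
tr A = (-4) + (-3) + (-2) = -9; M11 = (-3)·(-2) - 0·13 = 6 - 0 = 6; M22 = (-4)·(-2) - 0·6 = 8 - 0 = 8; M33 = (-4)·(-3) - (-3)·0 = 12 - 0 = 12; sum of minors = 26.
det A = (-4)·((-3)·(-2) - 0·13) - (-3)·(0·(-2) - 0·6) + 0·(0·13 - (-3)·6) = (-4)·6 - (-3)·0 + 0·18 = -24.
So p(s) = det(sI - A) = s^3 + 9s^2 + 26s + 24.
Rational-root test: any integer root divides 24. Testing small divisors, s = -2 works: p(-2) = -8 + 36 + (-52) + 24 = 0, so (s + 2) is a factor.
Dividing, p(s) = (s + 2)(s^2 + 7s + 12).
Factor s^2 + 7s + 12: two numbers with sum -7 and product 12 are -3 and -4, so s^2 + 7s + 12 = (s + 3)(s + 4).
Hence p(s) = (s + 2) (s + 3) (s + 4), with roots -4, -3, -2.
All eigenvalues have negative real part, so the system is asymptotically stable.

-4, -3, -2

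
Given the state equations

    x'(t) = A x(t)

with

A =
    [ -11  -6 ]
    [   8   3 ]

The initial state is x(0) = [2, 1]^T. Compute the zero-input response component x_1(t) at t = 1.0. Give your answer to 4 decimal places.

det(sI - A) = s^2 - (tr A)s + det A, with tr A = (-11) + 3 = -8 and det A = (-11)·3 - (-6)·8 = -33 - (-48) = 15.
So p(s) = det(sI - A) = s^2 + 8s + 15.
Factor s^2 + 8s + 15: two numbers with sum -8 and product 15 are -3 and -5, so s^2 + 8s + 15 = (s + 3)(s + 5).
Hence p(s) = (s + 3) (s + 5), with roots -5, -3.
The eigenvalues -5, -3 are distinct and real, so A is diagonalisable and x(t) = e^{At} x(0) = V diag(e^{λ_i t}) V^{-1} x(0), where the columns of V are the eigenvectors.
λ = -5: A - (-5)I = [[-6, -6], [8, 8]]. Row 1 gives (-6)·v1 + (-6)·v2 = 0, so take v_1 = [-1, 1]^T.
λ = -3: A - (-3)I = [[-8, -6], [8, 6]]. Row 1 gives (-8)·v1 + (-6)·v2 = 0, so take v_2 = [-3, 4]^T.
V = [v_1 v_2] = [[-1, -3], [1, 4]] has det V = -1, so V^{-1} = adj(V)/det V = [[-4, -3], [1, 1]].
Modal coordinates z(0) = V^{-1} x(0): (-4)·2 + (-3)·1 = -11; 1·2 + 1·1 = 3; so z(0) = [-11, 3]^T.
x_1(t) = Σ_i (v_i)_1 · z_i(0) · e^{λ_i t} (row 1 of V times the modal terms).
x_1(1.0) = (-1)·(-11)·e^{-5·1.0} + (-3)·3·e^{-3·1.0} = 11·0.006738 + (-9)·0.049787 = -0.3740.

-0.3740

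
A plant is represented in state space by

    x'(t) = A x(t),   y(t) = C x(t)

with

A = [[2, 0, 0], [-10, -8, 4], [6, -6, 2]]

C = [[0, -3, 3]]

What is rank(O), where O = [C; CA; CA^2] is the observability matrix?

2

CA = [[48, 6, -6]]
CA^2 = [[0, -12, 12]]
Observability matrix O = [C; CA; CA^2] = [[0, -3, 3], [48, 6, -6], [0, -12, 12]]
The columns c1, c2, c3 of O are linearly dependent: c2 + c3 = 0 (check each entry), so rank(O) ≤ 2.
The 2×2 minor from rows 1, 2, columns 1, 2 is 0·6 - (-3)·48 = 0 - (-144) = 144 ≠ 0, so rank(O) = 2.
rank(O) = 2 < n = 3, so the pair (A, C) is not completely observable.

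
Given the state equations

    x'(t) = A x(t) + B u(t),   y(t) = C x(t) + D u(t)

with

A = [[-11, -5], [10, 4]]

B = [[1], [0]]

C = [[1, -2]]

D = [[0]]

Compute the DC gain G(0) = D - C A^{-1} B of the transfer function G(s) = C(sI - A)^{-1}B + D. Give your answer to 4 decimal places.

-4.0000

G(0) = C(-A)^{-1}B + D = -C A^{-1} B + D.
det A = 6, so A^{-1} = (1/6)·adj(A) = [[2/3, 5/6], [-5/3, -11/6]]
A^{-1} B = [2/3, -5/3]^T
C A^{-1} B = 4
G(0) = D - C A^{-1} B = 0 - (4) = -4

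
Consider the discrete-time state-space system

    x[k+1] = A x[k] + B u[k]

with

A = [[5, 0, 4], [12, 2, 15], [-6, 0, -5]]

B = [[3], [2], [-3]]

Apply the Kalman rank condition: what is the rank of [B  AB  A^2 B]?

AB = [[3], [-5], [-3]]
A^2B = [[3], [-19], [-3]]
Controllability matrix C = [B  AB  A^2B] = [[3, 3, 3], [2, -5, -19], [-3, -3, -3]]
The rows r1, r2, r3 of C are linearly dependent: r1 + r3 = 0 (check each entry), so rank(C) ≤ 2.
The 2×2 minor from rows 1, 2, columns 1, 2 is 3·(-5) - 3·2 = -15 - 6 = -21 ≠ 0, so rank(C) = 2.
rank(C) = 2 < n = 3, so the pair (A, B) is not completely controllable.

2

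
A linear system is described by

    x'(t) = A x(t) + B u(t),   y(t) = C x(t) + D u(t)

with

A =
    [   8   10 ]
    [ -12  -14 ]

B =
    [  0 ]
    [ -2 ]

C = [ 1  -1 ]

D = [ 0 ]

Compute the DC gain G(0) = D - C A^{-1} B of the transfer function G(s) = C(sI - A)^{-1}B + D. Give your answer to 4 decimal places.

G(0) = C(-A)^{-1}B + D = -C A^{-1} B + D.
det A = 8, so A^{-1} = (1/8)·adj(A) = [[-7/4, -5/4], [3/2, 1]]
A^{-1} B = [5/2, -2]^T
C A^{-1} B = 9/2
G(0) = D - C A^{-1} B = 0 - (9/2) = -9/2 ≈ -4.5000

-4.5000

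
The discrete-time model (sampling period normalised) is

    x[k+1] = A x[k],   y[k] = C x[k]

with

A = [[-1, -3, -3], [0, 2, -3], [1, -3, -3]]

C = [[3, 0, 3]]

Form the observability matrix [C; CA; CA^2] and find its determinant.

-5832

CA = [[0, -18, -18]]
CA^2 = [[-18, 18, 108]]
Observability matrix O = [C; CA; CA^2] = [[3, 0, 3], [0, -18, -18], [-18, 18, 108]]
Expanding along the first row, det(O) = 3·((-18)·108 - (-18)·18) - 0·(0·108 - (-18)·(-18)) + 3·(0·18 - (-18)·(-18)) = 3·(-1620) - 0·(-324) + 3·(-324) = -5832
Since det(O) ≠ 0, rank(O) = 3 and the system is completely observable.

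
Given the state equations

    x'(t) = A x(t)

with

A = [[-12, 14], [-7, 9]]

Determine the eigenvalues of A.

det(sI - A) = s^2 - (tr A)s + det A, with tr A = (-12) + 9 = -3 and det A = (-12)·9 - 14·(-7) = -108 - (-98) = -10.
So p(s) = det(sI - A) = s^2 + 3s - 10.
Factor s^2 + 3s - 10: two numbers with sum -3 and product -10 are 2 and -5, so s^2 + 3s - 10 = (s - 2)(s + 5).
Hence p(s) = (s - 2) (s + 5), with roots -5, 2.
At least one eigenvalue has non-negative real part, so the system is not asymptotically stable.

-5, 2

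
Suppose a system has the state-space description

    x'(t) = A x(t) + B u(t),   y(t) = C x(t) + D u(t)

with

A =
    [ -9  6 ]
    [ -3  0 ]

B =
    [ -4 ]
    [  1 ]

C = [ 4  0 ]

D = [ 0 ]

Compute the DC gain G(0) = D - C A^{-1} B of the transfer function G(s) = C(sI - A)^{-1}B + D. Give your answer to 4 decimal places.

1.3333

G(0) = C(-A)^{-1}B + D = -C A^{-1} B + D.
det A = 18, so A^{-1} = (1/18)·adj(A) = [[0, -1/3], [1/6, -1/2]]
A^{-1} B = [-1/3, -7/6]^T
C A^{-1} B = -4/3
G(0) = D - C A^{-1} B = 0 - (-4/3) = 4/3 ≈ 1.3333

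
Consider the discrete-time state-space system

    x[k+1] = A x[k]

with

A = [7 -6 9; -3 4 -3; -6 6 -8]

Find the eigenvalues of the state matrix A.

-2, 1, 4

det(zI - A) = z^3 - (tr A)z^2 + (M11 + M22 + M33)z - det A, where Mii is the 2×2 principal minor of A obtained by deleting row i and column i.
tr A = 7 + 4 + (-8) = 3; M11 = 4·(-8) - (-3)·6 = -32 - (-18) = -14; M22 = 7·(-8) - 9·(-6) = -56 - (-54) = -2; M33 = 7·4 - (-6)·(-3) = 28 - 18 = 10; sum of minors = -6.
det A = 7·(4·(-8) - (-3)·6) - (-6)·((-3)·(-8) - (-3)·(-6)) + 9·((-3)·6 - 4·(-6)) = 7·(-14) - (-6)·6 + 9·6 = -8.
So p(z) = det(zI - A) = z^3 - 3z^2 - 6z + 8.
Rational-root test: any integer root divides 8. Testing small divisors, z = 1 works: p(1) = 1 + (-3) + (-6) + 8 = 0, so (z - 1) is a factor.
Dividing, p(z) = (z - 1)(z^2 - 2z - 8).
Factor z^2 - 2z - 8: two numbers with sum 2 and product -8 are 4 and -2, so z^2 - 2z - 8 = (z - 4)(z + 2).
Hence p(z) = (z - 4) (z - 1) (z + 2), with roots -2, 1, 4.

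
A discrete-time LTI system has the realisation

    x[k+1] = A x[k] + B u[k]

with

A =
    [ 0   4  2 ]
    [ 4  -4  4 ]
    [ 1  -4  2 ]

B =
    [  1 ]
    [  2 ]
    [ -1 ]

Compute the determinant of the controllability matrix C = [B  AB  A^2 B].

960

AB = [[6], [-8], [-9]]
A^2B = [[-50], [20], [20]]
Controllability matrix C = [B  AB  A^2B] = [[1, 6, -50], [2, -8, 20], [-1, -9, 20]]
Expanding along the first row, det(C) = 1·((-8)·20 - 20·(-9)) - 6·(2·20 - 20·(-1)) + (-50)·(2·(-9) - (-8)·(-1)) = 1·20 - 6·60 + (-50)·(-26) = 960
Since det(C) ≠ 0, rank(C) = 3 and the system is completely controllable.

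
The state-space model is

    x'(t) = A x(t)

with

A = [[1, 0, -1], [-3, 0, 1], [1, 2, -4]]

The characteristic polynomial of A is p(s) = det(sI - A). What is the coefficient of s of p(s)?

Expand det(sI - A) for the 3×3 matrix.
p(s) = s^3 + 3s^2 - 5s - 4.
(Check: constant term = det(-A) = (-1)^3 det A = -4; coefficient of s^2 = -tr A = 3.)
The coefficient of s is -5.

-5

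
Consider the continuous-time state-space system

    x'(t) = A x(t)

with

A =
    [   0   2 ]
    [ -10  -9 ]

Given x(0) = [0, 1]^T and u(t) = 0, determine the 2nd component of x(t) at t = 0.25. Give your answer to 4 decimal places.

det(sI - A) = s^2 - (tr A)s + det A, with tr A = 0 + (-9) = -9 and det A = 0·(-9) - 2·(-10) = 0 - (-20) = 20.
So p(s) = det(sI - A) = s^2 + 9s + 20.
Factor s^2 + 9s + 20: two numbers with sum -9 and product 20 are -4 and -5, so s^2 + 9s + 20 = (s + 4)(s + 5).
Hence p(s) = (s + 4) (s + 5), with roots -5, -4.
The eigenvalues -5, -4 are distinct and real, so A is diagonalisable and x(t) = e^{At} x(0) = V diag(e^{λ_i t}) V^{-1} x(0), where the columns of V are the eigenvectors.
λ = -5: A - (-5)I = [[5, 2], [-10, -4]]. Row 1 gives 5·v1 + 2·v2 = 0, so take v_1 = [2, -5]^T.
λ = -4: A - (-4)I = [[4, 2], [-10, -5]]. Row 1 gives 4·v1 + 2·v2 = 0, so take v_2 = [-1, 2]^T.
V = [v_1 v_2] = [[2, -1], [-5, 2]] has det V = -1, so V^{-1} = adj(V)/det V = [[-2, -1], [-5, -2]].
Modal coordinates z(0) = V^{-1} x(0): (-2)·0 + (-1)·1 = -1; (-5)·0 + (-2)·1 = -2; so z(0) = [-1, -2]^T.
x_2(t) = Σ_i (v_i)_2 · z_i(0) · e^{λ_i t} (row 2 of V times the modal terms).
x_2(0.25) = (-5)·(-1)·e^{-5·0.25} + 2·(-2)·e^{-4·0.25} = 5·0.286505 + (-4)·0.367879 = -0.0390.

-0.0390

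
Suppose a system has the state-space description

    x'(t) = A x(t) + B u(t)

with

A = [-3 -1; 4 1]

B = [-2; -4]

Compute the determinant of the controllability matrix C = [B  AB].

AB = [[10], [-12]]
Controllability matrix C = [B  AB] = [[-2, 10], [-4, -12]]
det(C) = (-2)·(-12) - 10·(-4) = 24 - (-40) = 64
Since det(C) ≠ 0, rank(C) = 2 and the system is completely controllable.

64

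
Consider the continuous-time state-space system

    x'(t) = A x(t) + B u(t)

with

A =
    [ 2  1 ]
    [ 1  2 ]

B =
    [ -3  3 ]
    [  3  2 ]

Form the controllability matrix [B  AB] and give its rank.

AB = [[-3, 8], [3, 7]]
Controllability matrix C = [B  AB] = [[-3, 3, -3, 8], [3, 2, 3, 7]]
Take the 2×2 submatrix of C formed by columns 1, 2: [[-3, 3], [3, 2]]. Its determinant is (-3)·2 - 3·3 = -6 - 9 = -15 ≠ 0.
So rank(C) ≥ 2; since C has 2 rows, rank(C) = 2.
rank(C) = 2 = n, so the pair (A, B) is completely controllable.

2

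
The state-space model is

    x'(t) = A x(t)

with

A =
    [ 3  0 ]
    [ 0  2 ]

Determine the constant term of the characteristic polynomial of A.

6

For a 2×2 matrix, det(sI - A) = s^2 - (tr A)s + det A.
tr A = 5, det A = 6.
So p(s) = s^2 - 5s + 6.
The constant term is 6.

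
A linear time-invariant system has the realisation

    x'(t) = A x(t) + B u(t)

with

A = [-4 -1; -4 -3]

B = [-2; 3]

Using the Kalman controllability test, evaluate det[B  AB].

-13

AB = [[5], [-1]]
Controllability matrix C = [B  AB] = [[-2, 5], [3, -1]]
det(C) = (-2)·(-1) - 5·3 = 2 - 15 = -13
Since det(C) ≠ 0, rank(C) = 2 and the system is completely controllable.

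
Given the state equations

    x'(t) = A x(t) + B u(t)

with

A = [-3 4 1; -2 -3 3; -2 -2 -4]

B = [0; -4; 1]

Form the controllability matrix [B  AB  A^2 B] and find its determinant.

-2374

AB = [[-15], [15], [4]]
A^2B = [[109], [-3], [-16]]
Controllability matrix C = [B  AB  A^2B] = [[0, -15, 109], [-4, 15, -3], [1, 4, -16]]
Expanding along the first row, det(C) = 0·(15·(-16) - (-3)·4) - (-15)·((-4)·(-16) - (-3)·1) + 109·((-4)·4 - 15·1) = 0·(-228) - (-15)·67 + 109·(-31) = -2374
Since det(C) ≠ 0, rank(C) = 3 and the system is completely controllable.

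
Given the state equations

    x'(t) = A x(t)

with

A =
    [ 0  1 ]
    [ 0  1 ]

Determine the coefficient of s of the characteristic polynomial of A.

For a 2×2 matrix, det(sI - A) = s^2 - (tr A)s + det A.
tr A = 1, det A = 0.
So p(s) = s^2 - s.
The coefficient of s is -1.

-1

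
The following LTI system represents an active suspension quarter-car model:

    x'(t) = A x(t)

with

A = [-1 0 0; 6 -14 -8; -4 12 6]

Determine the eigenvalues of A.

-6, -2, -1

det(sI - A) = s^3 - (tr A)s^2 + (M11 + M22 + M33)s - det A, where Mii is the 2×2 principal minor of A obtained by deleting row i and column i.
tr A = (-1) + (-14) + 6 = -9; M11 = (-14)·6 - (-8)·12 = -84 - (-96) = 12; M22 = (-1)·6 - 0·(-4) = -6 - 0 = -6; M33 = (-1)·(-14) - 0·6 = 14 - 0 = 14; sum of minors = 20.
det A = (-1)·((-14)·6 - (-8)·12) - 0·(6·6 - (-8)·(-4)) + 0·(6·12 - (-14)·(-4)) = (-1)·12 - 0·4 + 0·16 = -12.
So p(s) = det(sI - A) = s^3 + 9s^2 + 20s + 12.
Rational-root test: any integer root divides 12. Testing small divisors, s = -1 works: p(-1) = -1 + 9 + (-20) + 12 = 0, so (s + 1) is a factor.
Dividing, p(s) = (s + 1)(s^2 + 8s + 12).
Factor s^2 + 8s + 12: two numbers with sum -8 and product 12 are -2 and -6, so s^2 + 8s + 12 = (s + 2)(s + 6).
Hence p(s) = (s + 1) (s + 2) (s + 6), with roots -6, -2, -1.
All eigenvalues have negative real part, so the system is asymptotically stable.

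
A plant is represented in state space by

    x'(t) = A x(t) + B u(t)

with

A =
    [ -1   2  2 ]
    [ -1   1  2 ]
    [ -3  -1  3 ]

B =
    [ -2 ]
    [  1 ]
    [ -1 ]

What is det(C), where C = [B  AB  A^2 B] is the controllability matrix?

22

AB = [[2], [1], [2]]
A^2B = [[4], [3], [-1]]
Controllability matrix C = [B  AB  A^2B] = [[-2, 2, 4], [1, 1, 3], [-1, 2, -1]]
Expanding along the first row, det(C) = (-2)·(1·(-1) - 3·2) - 2·(1·(-1) - 3·(-1)) + 4·(1·2 - 1·(-1)) = (-2)·(-7) - 2·2 + 4·3 = 22
Since det(C) ≠ 0, rank(C) = 3 and the system is completely controllable.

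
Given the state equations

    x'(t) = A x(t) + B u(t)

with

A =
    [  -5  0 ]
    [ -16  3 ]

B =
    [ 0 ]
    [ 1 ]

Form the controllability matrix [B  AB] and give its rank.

1

AB = [[0], [3]]
Controllability matrix C = [B  AB] = [[0, 0], [1, 3]]
Every column of C is a scalar multiple of column 1 = [0, 1] (multipliers 1, 3), so the columns span a one-dimensional space.
C ≠ 0, hence rank(C) = 1.
rank(C) = 1 < n = 2, so the pair (A, B) is not completely controllable.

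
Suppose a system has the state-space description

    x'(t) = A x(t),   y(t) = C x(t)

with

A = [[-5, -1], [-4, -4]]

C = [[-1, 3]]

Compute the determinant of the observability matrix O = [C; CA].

CA = [[-7, -11]]
Observability matrix O = [C; CA] = [[-1, 3], [-7, -11]]
det(O) = (-1)·(-11) - 3·(-7) = 11 - (-21) = 32
Since det(O) ≠ 0, rank(O) = 2 and the system is completely observable.

32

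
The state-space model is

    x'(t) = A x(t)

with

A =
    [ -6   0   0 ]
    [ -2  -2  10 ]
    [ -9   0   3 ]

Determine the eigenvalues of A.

-6, -2, 3

det(sI - A) = s^3 - (tr A)s^2 + (M11 + M22 + M33)s - det A, where Mii is the 2×2 principal minor of A obtained by deleting row i and column i.
tr A = (-6) + (-2) + 3 = -5; M11 = (-2)·3 - 10·0 = -6 - 0 = -6; M22 = (-6)·3 - 0·(-9) = -18 - 0 = -18; M33 = (-6)·(-2) - 0·(-2) = 12 - 0 = 12; sum of minors = -12.
det A = (-6)·((-2)·3 - 10·0) - 0·((-2)·3 - 10·(-9)) + 0·((-2)·0 - (-2)·(-9)) = (-6)·(-6) - 0·84 + 0·(-18) = 36.
So p(s) = det(sI - A) = s^3 + 5s^2 - 12s - 36.
Rational-root test: any integer root divides -36. Testing small divisors, s = -2 works: p(-2) = -8 + 20 + 24 + (-36) = 0, so (s + 2) is a factor.
Dividing, p(s) = (s + 2)(s^2 + 3s - 18).
Factor s^2 + 3s - 18: two numbers with sum -3 and product -18 are 3 and -6, so s^2 + 3s - 18 = (s - 3)(s + 6).
Hence p(s) = (s - 3) (s + 2) (s + 6), with roots -6, -2, 3.
At least one eigenvalue has non-negative real part, so the system is not asymptotically stable.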